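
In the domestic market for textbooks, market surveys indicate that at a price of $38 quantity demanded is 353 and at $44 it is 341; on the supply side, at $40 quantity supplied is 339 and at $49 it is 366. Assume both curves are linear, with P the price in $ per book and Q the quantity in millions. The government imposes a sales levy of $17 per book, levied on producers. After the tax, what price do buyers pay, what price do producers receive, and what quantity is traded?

Buyers pay $52.2; producers receive $35.2; quantity = 324.6.

Demand slope: (341 − 353)/(44 − 38) = -2, so Qd = 429 − 2P.
Supply slope: (366 − 339)/(49 − 40) = 3, so Qs = 3P + 219.
Before the tax: set 429 − 2P = 3P + 219 → P* = $42, Q* = 345.
With the tax collected from producers, supply shifts: Qs = 3(P − 17) + 219.
New equilibrium: buyers pay $52.2, producers receive $35.2, Q = 324.6. (Wedge: Pb − Ps = 17.)
The less price-elastic side of the market bears the larger share of a per-unit tax.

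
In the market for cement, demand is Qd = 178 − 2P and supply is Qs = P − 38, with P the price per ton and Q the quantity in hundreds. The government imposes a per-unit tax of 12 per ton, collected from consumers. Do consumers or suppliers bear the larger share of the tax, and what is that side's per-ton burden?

Suppliers bear the larger share: 8 per ton.

Before the tax: set 178 − 2P = P − 38 → P* = 72, Q* = 34.
With the tax collected from consumers, demand (in seller-price terms) shifts: Qd = 178 − 2(P + 12).
New equilibrium: consumers pay 76, suppliers receive 64, Q = 26. (Wedge: Pb − Ps = 12.)
Per-ton burden: consumers 4, suppliers 8.
Suppliers take the larger share because supply is less price-elastic here (demand slope 2 vs supply slope 1).
The less price-elastic side of the market bears the larger share of a per-unit tax.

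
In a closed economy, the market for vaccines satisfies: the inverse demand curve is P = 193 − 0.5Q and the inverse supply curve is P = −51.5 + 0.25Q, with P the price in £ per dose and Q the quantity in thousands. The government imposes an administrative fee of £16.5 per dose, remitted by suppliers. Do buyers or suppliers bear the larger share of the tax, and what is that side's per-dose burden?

Rewrite in direct form: Qd = 386 − 2P and Qs = 4P + 206.
Before the tax: set 386 − 2P = 4P + 206 → P* = £30, Q* = 326.
With the tax collected from suppliers, supply shifts: Qs = 4(P − 16.5) + 206.
New equilibrium: buyers pay £41, suppliers receive £24.5, Q = 304. (Wedge: Pb − Ps = 16.5.)
Per-dose burden: buyers £11, suppliers £5.5.
Buyers take the larger share because demand is less price-elastic here (demand slope 2 vs supply slope 4).

Buyers bear the larger share: £11 per dose.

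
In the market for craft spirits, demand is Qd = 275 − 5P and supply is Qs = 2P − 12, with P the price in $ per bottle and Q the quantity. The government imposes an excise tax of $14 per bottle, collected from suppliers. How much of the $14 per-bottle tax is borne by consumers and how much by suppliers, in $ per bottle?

Consumers bear $4 per bottle; suppliers bear $10 per bottle.

Without the tax, 275 − 5P = 2P − 12 gives 7P = 287, so P* = $41 and Q* = 70.
With the tax collected from suppliers, supply shifts: Qs = 2(P − 14) − 12.
New equilibrium: consumers pay $45, suppliers receive $31, Q = 50. (Wedge: Pb − Ps = 14.)
Burden on consumers: $4; on suppliers: $10. (They sum to $14.)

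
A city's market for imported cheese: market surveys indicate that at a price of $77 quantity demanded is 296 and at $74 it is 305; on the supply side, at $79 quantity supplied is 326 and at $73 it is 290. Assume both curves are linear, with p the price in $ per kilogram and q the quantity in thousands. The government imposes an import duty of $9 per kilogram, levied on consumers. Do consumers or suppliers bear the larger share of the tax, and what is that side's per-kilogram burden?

Consumers bear the larger share: $6 per kilogram.

Demand slope: (305 − 296)/(74 − 77) = -3, so qd = 527 − 3p.
Supply slope: (290 − 326)/(73 − 79) = 6, so qs = 6p − 148.
Without the tax, 527 − 3p = 6p − 148 gives 9p = 675, so p* = $75 and q* = 302.
With the tax collected from consumers, demand (in seller-price terms) shifts: qd = 527 − 3(p + 9).
New equilibrium: consumers pay $81, suppliers receive $72, q = 284. (Wedge: pb − ps = 9.)
Per-kilogram burden: consumers $6, suppliers $3.
Consumers take the larger share because demand is less price-elastic here (demand slope 3 vs supply slope 6).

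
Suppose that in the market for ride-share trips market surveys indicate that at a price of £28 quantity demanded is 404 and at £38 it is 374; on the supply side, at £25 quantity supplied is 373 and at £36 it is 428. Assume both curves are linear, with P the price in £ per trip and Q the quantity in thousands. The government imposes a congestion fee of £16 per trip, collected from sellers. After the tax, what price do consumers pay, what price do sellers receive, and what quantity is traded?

Demand slope: (374 − 404)/(38 − 28) = -3, so Qd = 488 − 3P.
Supply slope: (428 − 373)/(36 − 25) = 5, so Qs = 5P + 248.
Before the tax: set 488 − 3P = 5P + 248 → P* = £30, Q* = 398.
With the tax collected from sellers, supply shifts: Qs = 5(P − 16) + 248.
New equilibrium: consumers pay £40, sellers receive £24, Q = 368. (Wedge: Pb − Ps = 16.)
The less price-elastic side of the market bears the larger share of a per-unit tax.

Consumers pay £40; sellers receive £24; quantity = 368.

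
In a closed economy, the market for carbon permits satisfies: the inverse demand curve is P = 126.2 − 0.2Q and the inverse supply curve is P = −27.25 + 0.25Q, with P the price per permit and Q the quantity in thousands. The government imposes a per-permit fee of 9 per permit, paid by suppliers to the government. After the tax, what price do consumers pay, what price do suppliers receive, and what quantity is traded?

Rewrite in direct form: Qd = 631 − 5P and Qs = 4P + 109.
Without the tax, 631 − 5P = 4P + 109 gives 9P = 522, so P* = 58 and Q* = 341.
With the tax collected from suppliers, supply shifts: Qs = 4(P − 9) + 109.
New equilibrium: consumers pay 62, suppliers receive 53, Q = 321. (Wedge: Pb − Ps = 9.)

Consumers pay 62; suppliers receive 53; quantity = 321.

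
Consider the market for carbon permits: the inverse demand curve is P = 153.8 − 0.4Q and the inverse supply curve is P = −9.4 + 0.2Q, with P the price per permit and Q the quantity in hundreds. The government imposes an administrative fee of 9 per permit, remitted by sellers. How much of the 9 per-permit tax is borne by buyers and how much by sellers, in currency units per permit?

Rewrite in direct form: Qd = 384.5 − 2.5P and Qs = 5P + 47.
Without the tax, 384.5 − 2.5P = 5P + 47 gives 7.5P = 337.5, so P* = 45 and Q* = 272.
With the tax collected from sellers, supply shifts: Qs = 5(P − 9) + 47.
New equilibrium: buyers pay 51, sellers receive 42, Q = 257. (Wedge: Pb − Ps = 9.)
Burden on buyers: 6; on sellers: 3. (They sum to 9.)

Buyers bear 6 per permit; sellers bear 3 per permit.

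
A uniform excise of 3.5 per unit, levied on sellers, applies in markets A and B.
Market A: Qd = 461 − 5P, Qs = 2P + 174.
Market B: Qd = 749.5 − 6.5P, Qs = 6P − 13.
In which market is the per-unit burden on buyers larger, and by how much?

Market A: pre-tax P* = 41, Q* = 256; post-tax Q = 251; per-unit burden on buyers = 1.
Market B: pre-tax P* = 61, Q* = 353; post-tax Q = 342.08; per-unit burden on buyers = 1.68.
Difference: 1 vs 1.68 → market B is larger by 0.68.

Market B, by 0.68.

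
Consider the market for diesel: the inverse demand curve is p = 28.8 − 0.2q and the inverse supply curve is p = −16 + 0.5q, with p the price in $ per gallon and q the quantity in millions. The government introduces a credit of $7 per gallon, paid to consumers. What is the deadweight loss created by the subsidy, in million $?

Deadweight loss = $35 million.

Inverting to q(p) form: qd = 144 − 5p; qs = 2p + 32.
Without the subsidy, 144 − 5p = 2p + 32 gives 7p = 112, so p* = $16 and q* = 64.
With a per-unit subsidy paid to consumers, each effectively pays p − 7, so demand becomes qd = 144 − 5(p − 7).
New equilibrium: consumers pay $14, sellers receive $21, q = 74. (Wedge: pb − ps = −7.)
Quantity rises by |ΔQ| = |64 − 74| = 10.
DWL = ½ · t · |ΔQ| = ½ · 7 · 10 = $35.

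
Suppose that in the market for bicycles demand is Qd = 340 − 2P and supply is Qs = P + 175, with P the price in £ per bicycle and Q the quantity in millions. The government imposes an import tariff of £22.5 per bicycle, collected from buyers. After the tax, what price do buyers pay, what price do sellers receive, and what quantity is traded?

Without the tax, 340 − 2P = P + 175 gives 3P = 165, so P* = £55 and Q* = 230.
With the tax collected from buyers, demand (in seller-price terms) shifts: Qd = 340 − 2(P + 22.5).
Solving gives Q = 215 with buyers paying £62.5 and sellers receiving £40 (the £22.5 wedge).
The less price-elastic side of the market bears the larger share of a per-unit tax.

Buyers pay £62.5; sellers receive £40; quantity = 215.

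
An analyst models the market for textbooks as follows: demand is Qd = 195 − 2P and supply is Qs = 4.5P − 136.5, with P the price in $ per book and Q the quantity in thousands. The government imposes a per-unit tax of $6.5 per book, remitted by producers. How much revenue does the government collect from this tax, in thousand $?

Tax revenue = $546 thousand.

Before the tax: set 195 − 2P = 4.5P − 136.5 → P* = $51, Q* = 93.
With the tax collected from producers, supply shifts: Qs = 4.5(P − 6.5) − 136.5.
Solving gives Q = 84 with consumers paying $55.5 and producers receiving $49 (the $6.5 wedge).
Revenue = t · Q = 6.5 · 84 = $546.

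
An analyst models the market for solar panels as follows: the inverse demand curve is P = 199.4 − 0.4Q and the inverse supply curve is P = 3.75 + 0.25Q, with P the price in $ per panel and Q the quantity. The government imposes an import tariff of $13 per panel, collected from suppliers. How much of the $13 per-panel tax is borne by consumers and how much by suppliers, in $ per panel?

Inverting to Q(P) form: Qd = 498.5 − 2.5P; Qs = 4P − 15.
Without the tax, 498.5 − 2.5P = 4P − 15 gives 6.5P = 513.5, so P* = $79 and Q* = 301.
With the tax collected from suppliers, supply shifts: Qs = 4(P − 13) − 15.
Solving gives Q = 281 with consumers paying $87 and suppliers receiving $74 (the $13 wedge).
Burden on consumers: $8; on suppliers: $5. (They sum to $13.)

Consumers bear $8 per panel; suppliers bear $5 per panel.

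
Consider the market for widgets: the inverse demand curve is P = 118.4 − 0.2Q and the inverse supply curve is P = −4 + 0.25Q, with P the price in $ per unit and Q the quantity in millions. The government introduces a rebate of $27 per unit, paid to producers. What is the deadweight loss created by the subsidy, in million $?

Deadweight loss = $810 million.

Inverting to Q(P) form: Qd = 592 − 5P; Qs = 4P + 16.
Before the subsidy: set 592 − 5P = 4P + 16 → P* = $64, Q* = 272.
With a per-unit subsidy paid to producers, each receives P + 27 per unit sold, so supply becomes Qs = 4(P + 27) + 16.
New equilibrium: consumers pay $52, producers receive $79, Q = 332. (Wedge: Pb − Ps = −27.)
Quantity rises by |ΔQ| = |272 − 332| = 60.
DWL = ½ · t · |ΔQ| = ½ · 27 · 60 = $810.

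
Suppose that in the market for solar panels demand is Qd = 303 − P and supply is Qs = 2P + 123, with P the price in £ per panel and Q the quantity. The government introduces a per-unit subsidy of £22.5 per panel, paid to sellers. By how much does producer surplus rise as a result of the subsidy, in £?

Without the subsidy, 303 − P = 2P + 123 gives 3P = 180, so P* = £60 and Q* = 243.
With a per-unit subsidy paid to sellers, each receives P + 22.5 per unit sold, so supply becomes Qs = 2(P + 22.5) + 123.
Solving gives Q = 258 with consumers paying £45 and sellers receiving £67.5 (the £22.5 wedge).
ΔPS is the trapezoid between Q = 258 and Q = 243 of height £7.5: ½ · (243 + 258) · 7.5 = £1878.75.

Producer surplus rises by £1878.75.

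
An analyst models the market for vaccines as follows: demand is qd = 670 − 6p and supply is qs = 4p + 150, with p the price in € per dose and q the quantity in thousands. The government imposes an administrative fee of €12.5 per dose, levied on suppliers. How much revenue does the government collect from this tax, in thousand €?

Tax revenue = €4100 thousand.

Without the tax, 670 − 6p = 4p + 150 gives 10p = 520, so p* = €52 and q* = 358.
With the tax collected from suppliers, supply shifts: qs = 4(p − 12.5) + 150.
Solving gives q = 328 with consumers paying €57 and suppliers receiving €44.5 (the €12.5 wedge).
Revenue = t · Q = 12.5 · 328 = €4100.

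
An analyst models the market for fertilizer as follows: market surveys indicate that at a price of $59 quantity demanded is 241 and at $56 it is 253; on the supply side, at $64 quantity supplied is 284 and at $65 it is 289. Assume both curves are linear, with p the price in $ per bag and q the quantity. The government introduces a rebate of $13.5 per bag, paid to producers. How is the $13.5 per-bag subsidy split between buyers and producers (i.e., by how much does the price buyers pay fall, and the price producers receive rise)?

Buyers gain $7.5 per bag; producers gain $6 per bag.

Demand slope: (253 − 241)/(56 − 59) = -4, so qd = 477 − 4p.
Supply slope: (289 − 284)/(65 − 64) = 5, so qs = 5p − 36.
Without the subsidy, 477 − 4p = 5p − 36 gives 9p = 513, so p* = $57 and q* = 249.
With a per-unit subsidy paid to producers, each receives p + 13.5 per unit sold, so supply becomes qs = 5(p + 13.5) − 36.
Solving gives q = 279 with buyers paying $49.5 and producers receiving $63 (the $13.5 wedge).
Gain to buyers: $7.5; to producers: $6. (They sum to $13.5.)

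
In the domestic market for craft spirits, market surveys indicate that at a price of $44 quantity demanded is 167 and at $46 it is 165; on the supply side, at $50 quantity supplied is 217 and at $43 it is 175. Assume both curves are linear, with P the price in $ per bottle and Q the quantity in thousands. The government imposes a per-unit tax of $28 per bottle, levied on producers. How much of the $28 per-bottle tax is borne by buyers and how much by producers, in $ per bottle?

Demand slope: (165 − 167)/(46 − 44) = -1, so Qd = 211 − P.
Supply slope: (175 − 217)/(43 − 50) = 6, so Qs = 6P − 83.
Before the tax: set 211 − P = 6P − 83 → P* = $42, Q* = 169.
With the tax collected from producers, supply shifts: Qs = 6(P − 28) − 83.
Solving gives Q = 145 with buyers paying $66 and producers receiving $38 (the $28 wedge).
Burden on buyers: $24; on producers: $4. (They sum to $28.)
The less price-elastic side of the market bears the larger share of a per-unit tax.

Buyers bear $24 per bottle; producers bear $4 per bottle.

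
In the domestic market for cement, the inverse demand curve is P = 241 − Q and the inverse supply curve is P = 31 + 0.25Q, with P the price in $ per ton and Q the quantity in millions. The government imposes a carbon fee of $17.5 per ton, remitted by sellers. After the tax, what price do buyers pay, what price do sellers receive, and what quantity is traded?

Buyers pay $87; sellers receive $69.5; quantity = 154.

Inverting to Q(P) form: Qd = 241 − P; Qs = 4P − 124.
Before the tax: set 241 − P = 4P − 124 → P* = $73, Q* = 168.
With the tax collected from sellers, supply shifts: Qs = 4(P − 17.5) − 124.
Solving gives Q = 154 with buyers paying $87 and sellers receiving $69.5 (the $17.5 wedge).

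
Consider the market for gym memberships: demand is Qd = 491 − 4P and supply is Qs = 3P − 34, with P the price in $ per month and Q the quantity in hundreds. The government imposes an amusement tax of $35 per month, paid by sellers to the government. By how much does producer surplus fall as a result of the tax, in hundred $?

Producer surplus falls by $3220 hundred.

Without the tax, 491 − 4P = 3P − 34 gives 7P = 525, so P* = $75 and Q* = 191.
With the tax collected from sellers, supply shifts: Qs = 3(P − 35) − 34.
New equilibrium: consumers pay $90, sellers receive $55, Q = 131. (Wedge: Pb − Ps = 35.)
ΔPS is the trapezoid between Q = 131 and Q = 191 of height $20: ½ · (191 + 131) · 20 = $3220.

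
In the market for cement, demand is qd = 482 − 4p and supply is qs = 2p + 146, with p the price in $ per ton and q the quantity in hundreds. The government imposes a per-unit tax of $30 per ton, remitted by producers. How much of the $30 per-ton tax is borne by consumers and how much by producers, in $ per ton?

Consumers bear $10 per ton; producers bear $20 per ton.

Without the tax, 482 − 4p = 2p + 146 gives 6p = 336, so p* = $56 and q* = 258.
With the tax collected from producers, supply shifts: qs = 2(p − 30) + 146.
Solving gives q = 218 with consumers paying $66 and producers receiving $36 (the $30 wedge).
Burden on consumers: $10; on producers: $20. (They sum to $30.)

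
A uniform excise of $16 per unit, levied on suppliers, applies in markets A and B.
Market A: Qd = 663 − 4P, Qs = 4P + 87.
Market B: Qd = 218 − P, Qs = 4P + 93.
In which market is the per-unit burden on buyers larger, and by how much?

Market A: pre-tax P* = $72, Q* = 375; post-tax Q = 343; per-unit burden on buyers = $8.
Market B: pre-tax P* = $25, Q* = 193; post-tax Q = 180.2; per-unit burden on buyers = $12.8.
Difference: $8 vs $12.8 → market B is larger by $4.8.

Market B, by $4.8.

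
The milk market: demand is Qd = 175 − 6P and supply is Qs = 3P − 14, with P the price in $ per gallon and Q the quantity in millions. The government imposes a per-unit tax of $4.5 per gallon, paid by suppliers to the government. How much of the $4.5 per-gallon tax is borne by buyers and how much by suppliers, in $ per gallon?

Buyers bear $1.5 per gallon; suppliers bear $3 per gallon.

Before the tax: set 175 − 6P = 3P − 14 → P* = $21, Q* = 49.
With the tax collected from suppliers, supply shifts: Qs = 3(P − 4.5) − 14.
Solving gives Q = 40 with buyers paying $22.5 and suppliers receiving $18 (the $4.5 wedge).
Burden on buyers: $1.5; on suppliers: $3. (They sum to $4.5.)
The less price-elastic side of the market bears the larger share of a per-unit tax.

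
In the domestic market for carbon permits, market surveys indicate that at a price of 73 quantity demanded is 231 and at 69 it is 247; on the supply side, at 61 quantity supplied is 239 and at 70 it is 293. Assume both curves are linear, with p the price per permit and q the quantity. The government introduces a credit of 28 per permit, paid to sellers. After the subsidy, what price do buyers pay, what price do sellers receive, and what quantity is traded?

Demand slope: (247 − 231)/(69 − 73) = -4, so qd = 523 − 4p.
Supply slope: (293 − 239)/(70 − 61) = 6, so qs = 6p − 127.
Without the subsidy, 523 − 4p = 6p − 127 gives 10p = 650, so p* = 65 and q* = 263.
With a per-unit subsidy paid to sellers, each receives p + 28 per unit sold, so supply becomes qs = 6(p + 28) − 127.
New equilibrium: buyers pay 48.2, sellers receive 76.2, q = 330.2. (Wedge: pb − ps = −28.)

Buyers pay 48.2; sellers receive 76.2; quantity = 330.2.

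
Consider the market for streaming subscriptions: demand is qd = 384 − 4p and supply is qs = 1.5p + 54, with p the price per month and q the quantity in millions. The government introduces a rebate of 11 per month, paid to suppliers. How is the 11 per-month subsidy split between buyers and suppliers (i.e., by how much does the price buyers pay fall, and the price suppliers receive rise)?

Buyers gain 3 per month; suppliers gain 8 per month.

Before the subsidy: set 384 − 4p = 1.5p + 54 → p* = 60, q* = 144.
With a per-unit subsidy paid to suppliers, each receives p + 11 per unit sold, so supply becomes qs = 1.5(p + 11) + 54.
Solving gives q = 156 with buyers paying 57 and suppliers receiving 68 (the 11 wedge).
Gain to buyers: 3; to suppliers: 8. (They sum to 11.)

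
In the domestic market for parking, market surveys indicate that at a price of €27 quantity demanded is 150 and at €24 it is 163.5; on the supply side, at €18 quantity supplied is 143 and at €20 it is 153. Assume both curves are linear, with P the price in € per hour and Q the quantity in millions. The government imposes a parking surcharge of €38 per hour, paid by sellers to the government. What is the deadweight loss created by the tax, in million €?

Demand slope: (163.5 − 150)/(24 − 27) = -4.5, so Qd = 271.5 − 4.5P.
Supply slope: (153 − 143)/(20 − 18) = 5, so Qs = 5P + 53.
Before the tax: set 271.5 − 4.5P = 5P + 53 → P* = €23, Q* = 168.
With the tax collected from sellers, supply shifts: Qs = 5(P − 38) + 53.
New equilibrium: consumers pay €43, sellers receive €5, Q = 78. (Wedge: Pb − Ps = 38.)
Quantity falls by |ΔQ| = |168 − 78| = 90.
DWL = ½ · t · |ΔQ| = ½ · 38 · 90 = €1710.

Deadweight loss = €1710 million.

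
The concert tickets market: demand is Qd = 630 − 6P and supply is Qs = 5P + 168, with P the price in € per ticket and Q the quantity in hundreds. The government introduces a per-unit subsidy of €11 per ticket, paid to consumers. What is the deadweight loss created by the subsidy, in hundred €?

Deadweight loss = €165 hundred.

Without the subsidy, 630 − 6P = 5P + 168 gives 11P = 462, so P* = €42 and Q* = 378.
With a per-unit subsidy paid to consumers, each effectively pays P − 11, so demand becomes Qd = 630 − 6(P − 11).
New equilibrium: consumers pay €37, suppliers receive €48, Q = 408. (Wedge: Pb − Ps = −11.)
Quantity rises by |ΔQ| = |378 − 408| = 30.
DWL = ½ · t · |ΔQ| = ½ · 11 · 30 = €165.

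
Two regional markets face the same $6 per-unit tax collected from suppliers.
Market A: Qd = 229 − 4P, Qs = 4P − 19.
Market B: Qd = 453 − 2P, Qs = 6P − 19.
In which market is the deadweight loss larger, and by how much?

Market A, by $9.

Market A: pre-tax P* = $31, Q* = 105; post-tax Q = 93; deadweight loss = $36.
Market B: pre-tax P* = $59, Q* = 335; post-tax Q = 326; deadweight loss = $27.
Difference: $36 vs $27 → market A is larger by $9.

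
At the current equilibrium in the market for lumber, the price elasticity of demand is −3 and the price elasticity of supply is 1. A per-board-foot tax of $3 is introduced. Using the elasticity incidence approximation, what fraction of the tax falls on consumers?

Incidence ratio: consumers' share ≈ εs / (εs + |εd|) = 1 / (1 + 3) = 0.25.
Supply is the less elastic side, so consumers bear the smaller share.

Consumers' share ≈ 0.25.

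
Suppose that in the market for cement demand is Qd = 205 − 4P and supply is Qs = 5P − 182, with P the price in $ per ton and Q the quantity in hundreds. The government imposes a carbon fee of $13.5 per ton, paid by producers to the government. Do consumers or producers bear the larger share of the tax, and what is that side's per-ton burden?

Before the tax: set 205 − 4P = 5P − 182 → P* = $43, Q* = 33.
With the tax collected from producers, supply shifts: Qs = 5(P − 13.5) − 182.
Solving gives Q = 3 with consumers paying $50.5 and producers receiving $37 (the $13.5 wedge).
Per-ton burden: consumers $7.5, producers $6.
Consumers take the larger share because demand is less price-elastic here (demand slope 4 vs supply slope 5).

Consumers bear the larger share: $7.5 per ton.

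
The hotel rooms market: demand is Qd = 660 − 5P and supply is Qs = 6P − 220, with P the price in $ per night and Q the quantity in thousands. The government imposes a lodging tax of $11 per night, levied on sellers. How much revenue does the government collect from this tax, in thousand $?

Tax revenue = $2530 thousand.

Before the tax: set 660 − 5P = 6P − 220 → P* = $80, Q* = 260.
With the tax collected from sellers, supply shifts: Qs = 6(P − 11) − 220.
Solving gives Q = 230 with consumers paying $86 and sellers receiving $75 (the $11 wedge).
Revenue = t · Q = 11 · 230 = $2530.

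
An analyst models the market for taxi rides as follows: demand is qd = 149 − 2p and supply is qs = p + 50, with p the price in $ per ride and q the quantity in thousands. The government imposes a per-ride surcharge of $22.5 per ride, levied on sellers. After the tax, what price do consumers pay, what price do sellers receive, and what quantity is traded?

Consumers pay $40.5; sellers receive $18; quantity = 68.

Before the tax: set 149 − 2p = p + 50 → p* = $33, q* = 83.
With the tax collected from sellers, supply shifts: qs = (p − 22.5) + 50.
Solving gives q = 68 with consumers paying $40.5 and sellers receiving $18 (the $22.5 wedge).
The less price-elastic side of the market bears the larger share of a per-unit tax.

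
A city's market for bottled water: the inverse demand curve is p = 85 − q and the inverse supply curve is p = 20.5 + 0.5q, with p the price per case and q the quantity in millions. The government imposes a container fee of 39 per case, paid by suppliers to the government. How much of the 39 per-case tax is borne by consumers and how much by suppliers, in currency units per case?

Rewrite in direct form: qd = 85 − p and qs = 2p − 41.
Before the tax: set 85 − p = 2p − 41 → p* = 42, q* = 43.
With the tax collected from suppliers, supply shifts: qs = 2(p − 39) − 41.
New equilibrium: consumers pay 68, suppliers receive 29, q = 17. (Wedge: pb − ps = 39.)
Burden on consumers: 26; on suppliers: 13. (They sum to 39.)
The less price-elastic side of the market bears the larger share of a per-unit tax.

Consumers bear 26 per case; suppliers bear 13 per case.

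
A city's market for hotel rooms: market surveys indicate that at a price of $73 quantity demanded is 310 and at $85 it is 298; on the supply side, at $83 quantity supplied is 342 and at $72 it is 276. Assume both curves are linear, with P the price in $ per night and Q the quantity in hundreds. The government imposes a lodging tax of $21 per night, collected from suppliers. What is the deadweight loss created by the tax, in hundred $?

Demand slope: (298 − 310)/(85 − 73) = -1, so Qd = 383 − P.
Supply slope: (276 − 342)/(72 − 83) = 6, so Qs = 6P − 156.
Without the tax, 383 − P = 6P − 156 gives 7P = 539, so P* = $77 and Q* = 306.
With the tax collected from suppliers, supply shifts: Qs = 6(P − 21) − 156.
Solving gives Q = 288 with consumers paying $95 and suppliers receiving $74 (the $21 wedge).
Quantity falls by |ΔQ| = |306 − 288| = 18.
DWL = ½ · t · |ΔQ| = ½ · 21 · 18 = $189.

Deadweight loss = $189 hundred.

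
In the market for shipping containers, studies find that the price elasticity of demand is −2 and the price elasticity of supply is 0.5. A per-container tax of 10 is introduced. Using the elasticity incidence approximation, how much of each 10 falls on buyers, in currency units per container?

Buyers bear ≈ 2 per container.

Incidence ratio: buyers' share ≈ εs / (εs + |εd|) = 0.5 / (0.5 + 2) = 0.2.
So buyers bear ≈ 0.2 × 10 = 2; producers bear 8.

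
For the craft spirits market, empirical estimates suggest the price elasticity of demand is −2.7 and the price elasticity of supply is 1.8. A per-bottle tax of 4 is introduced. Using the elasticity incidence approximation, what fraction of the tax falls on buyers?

Buyers' share ≈ 0.4.

Incidence ratio: buyers' share ≈ εs / (εs + |εd|) = 1.8 / (1.8 + 2.7) = 0.4.
Supply is the less elastic side, so buyers bear the smaller share.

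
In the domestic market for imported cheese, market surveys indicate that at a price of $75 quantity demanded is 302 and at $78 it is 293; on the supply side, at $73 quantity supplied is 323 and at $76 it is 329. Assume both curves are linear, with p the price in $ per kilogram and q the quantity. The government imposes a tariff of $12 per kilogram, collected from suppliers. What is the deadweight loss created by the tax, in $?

Deadweight loss = $86.4.

Demand slope: (293 − 302)/(78 − 75) = -3, so qd = 527 − 3p.
Supply slope: (329 − 323)/(76 − 73) = 2, so qs = 2p + 177.
Before the tax: set 527 − 3p = 2p + 177 → p* = $70, q* = 317.
With the tax collected from suppliers, supply shifts: qs = 2(p − 12) + 177.
Solving gives q = 302.6 with buyers paying $74.8 and suppliers receiving $62.8 (the $12 wedge).
Quantity falls by |ΔQ| = |317 − 302.6| = 14.4.
DWL = ½ · t · |ΔQ| = ½ · 12 · 14.4 = $86.4.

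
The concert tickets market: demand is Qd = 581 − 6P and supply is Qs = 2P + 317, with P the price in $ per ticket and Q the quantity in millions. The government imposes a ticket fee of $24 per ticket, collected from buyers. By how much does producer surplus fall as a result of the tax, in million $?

Without the tax, 581 − 6P = 2P + 317 gives 8P = 264, so P* = $33 and Q* = 383.
With the tax collected from buyers, demand (in seller-price terms) shifts: Qd = 581 − 6(P + 24).
New equilibrium: buyers pay $39, sellers receive $15, Q = 347. (Wedge: Pb − Ps = 24.)
ΔPS is the trapezoid between Q = 347 and Q = 383 of height $18: ½ · (383 + 347) · 18 = $6570.

Producer surplus falls by $6570 million.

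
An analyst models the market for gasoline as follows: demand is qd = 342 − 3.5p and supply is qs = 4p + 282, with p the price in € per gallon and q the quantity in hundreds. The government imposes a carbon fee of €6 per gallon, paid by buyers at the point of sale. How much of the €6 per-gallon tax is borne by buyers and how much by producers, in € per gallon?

Buyers bear €3.2 per gallon; producers bear €2.8 per gallon.

Before the tax: set 342 − 3.5p = 4p + 282 → p* = €8, q* = 314.
With the tax collected from buyers, demand (in seller-price terms) shifts: qd = 342 − 3.5(p + 6).
Solving gives q = 302.8 with buyers paying €11.2 and producers receiving €5.2 (the €6 wedge).
Burden on buyers: €3.2; on producers: €2.8. (They sum to €6.)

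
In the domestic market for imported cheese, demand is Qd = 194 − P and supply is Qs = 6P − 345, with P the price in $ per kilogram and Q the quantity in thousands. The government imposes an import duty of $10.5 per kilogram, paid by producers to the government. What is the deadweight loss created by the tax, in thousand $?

Without the tax, 194 − P = 6P − 345 gives 7P = 539, so P* = $77 and Q* = 117.
With the tax collected from producers, supply shifts: Qs = 6(P − 10.5) − 345.
New equilibrium: consumers pay $86, producers receive $75.5, Q = 108. (Wedge: Pb − Ps = 10.5.)
Quantity falls by |ΔQ| = |117 − 108| = 9.
DWL = ½ · t · |ΔQ| = ½ · 10.5 · 9 = $47.25.

Deadweight loss = $47.25 thousand.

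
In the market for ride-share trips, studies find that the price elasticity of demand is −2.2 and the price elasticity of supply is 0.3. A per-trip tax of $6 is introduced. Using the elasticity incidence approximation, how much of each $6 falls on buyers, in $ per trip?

Buyers bear ≈ $0.72 per trip.

Incidence ratio: buyers' share ≈ εs / (εs + |εd|) = 0.3 / (0.3 + 2.2) = 0.12.
So buyers bear ≈ 0.12 × $6 = $0.72; suppliers bear $5.28.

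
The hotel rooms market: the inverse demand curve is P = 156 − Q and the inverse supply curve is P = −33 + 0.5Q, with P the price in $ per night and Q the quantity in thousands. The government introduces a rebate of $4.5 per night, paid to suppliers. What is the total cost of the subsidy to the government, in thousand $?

Government outlay = $580.5 thousand.

Rewrite in direct form: Qd = 156 − P and Qs = 2P + 66.
Before the subsidy: set 156 − P = 2P + 66 → P* = $30, Q* = 126.
With a per-unit subsidy paid to suppliers, each receives P + 4.5 per unit sold, so supply becomes Qs = 2(P + 4.5) + 66.
New equilibrium: buyers pay $27, suppliers receive $31.5, Q = 129. (Wedge: Pb − Ps = −4.5.)
Outlay = t · Q = 4.5 · 129 = $580.5.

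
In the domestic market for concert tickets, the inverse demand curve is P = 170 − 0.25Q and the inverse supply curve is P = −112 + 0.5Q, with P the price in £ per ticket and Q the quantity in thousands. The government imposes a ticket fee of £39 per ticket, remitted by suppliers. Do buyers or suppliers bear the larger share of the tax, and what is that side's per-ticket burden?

Suppliers bear the larger share: £26 per ticket.

Inverting to Q(P) form: Qd = 680 − 4P; Qs = 2P + 224.
Before the tax: set 680 − 4P = 2P + 224 → P* = £76, Q* = 376.
With the tax collected from suppliers, supply shifts: Qs = 2(P − 39) + 224.
New equilibrium: buyers pay £89, suppliers receive £50, Q = 324. (Wedge: Pb − Ps = 39.)
Per-ticket burden: buyers £13, suppliers £26.
Suppliers take the larger share because supply is less price-elastic here (demand slope 4 vs supply slope 2).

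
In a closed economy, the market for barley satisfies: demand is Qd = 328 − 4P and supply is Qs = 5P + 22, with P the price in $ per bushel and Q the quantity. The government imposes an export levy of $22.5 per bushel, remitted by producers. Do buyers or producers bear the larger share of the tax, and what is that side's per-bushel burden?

Buyers bear the larger share: $12.5 per bushel.

Without the tax, 328 − 4P = 5P + 22 gives 9P = 306, so P* = $34 and Q* = 192.
With the tax collected from producers, supply shifts: Qs = 5(P − 22.5) + 22.
Solving gives Q = 142 with buyers paying $46.5 and producers receiving $24 (the $22.5 wedge).
Per-bushel burden: buyers $12.5, producers $10.
Buyers take the larger share because demand is less price-elastic here (demand slope 4 vs supply slope 5).
The less price-elastic side of the market bears the larger share of a per-unit tax.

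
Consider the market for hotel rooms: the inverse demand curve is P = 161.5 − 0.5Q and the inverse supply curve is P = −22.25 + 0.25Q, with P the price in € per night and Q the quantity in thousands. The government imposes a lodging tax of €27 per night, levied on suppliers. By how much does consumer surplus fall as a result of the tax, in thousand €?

Consumer surplus falls by €4086 thousand.

Inverting to Q(P) form: Qd = 323 − 2P; Qs = 4P + 89.
Without the tax, 323 − 2P = 4P + 89 gives 6P = 234, so P* = €39 and Q* = 245.
With the tax collected from suppliers, supply shifts: Qs = 4(P − 27) + 89.
Solving gives Q = 209 with consumers paying €57 and suppliers receiving €30 (the €27 wedge).
ΔCS is the trapezoid between Q = 209 and Q = 245 of height €18: ½ · (245 + 209) · 18 = €4086.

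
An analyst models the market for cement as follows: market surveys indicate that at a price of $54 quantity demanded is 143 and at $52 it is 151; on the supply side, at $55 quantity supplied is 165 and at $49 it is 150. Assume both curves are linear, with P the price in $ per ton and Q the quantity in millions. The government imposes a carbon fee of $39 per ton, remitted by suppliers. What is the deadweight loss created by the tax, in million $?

Demand slope: (151 − 143)/(52 − 54) = -4, so Qd = 359 − 4P.
Supply slope: (150 − 165)/(49 − 55) = 2.5, so Qs = 2.5P + 27.5.
Without the tax, 359 − 4P = 2.5P + 27.5 gives 6.5P = 331.5, so P* = $51 and Q* = 155.
With the tax collected from suppliers, supply shifts: Qs = 2.5(P − 39) + 27.5.
Solving gives Q = 95 with buyers paying $66 and suppliers receiving $27 (the $39 wedge).
Quantity falls by |ΔQ| = |155 − 95| = 60.
DWL = ½ · t · |ΔQ| = ½ · 39 · 60 = $1170.

Deadweight loss = $1170 million.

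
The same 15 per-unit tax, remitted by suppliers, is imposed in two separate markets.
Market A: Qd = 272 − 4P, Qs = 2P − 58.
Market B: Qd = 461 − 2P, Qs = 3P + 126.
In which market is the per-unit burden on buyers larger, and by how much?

Market A: pre-tax P* = 55, Q* = 52; post-tax Q = 32; per-unit burden on buyers = 5.
Market B: pre-tax P* = 67, Q* = 327; post-tax Q = 309; per-unit burden on buyers = 9.
Difference: 5 vs 9 → market B is larger by 4.

Market B, by 4.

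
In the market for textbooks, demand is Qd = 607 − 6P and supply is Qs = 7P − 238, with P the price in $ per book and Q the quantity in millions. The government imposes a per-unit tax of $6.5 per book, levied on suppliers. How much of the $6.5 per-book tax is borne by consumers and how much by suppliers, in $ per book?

Without the tax, 607 − 6P = 7P − 238 gives 13P = 845, so P* = $65 and Q* = 217.
With the tax collected from suppliers, supply shifts: Qs = 7(P − 6.5) − 238.
Solving gives Q = 196 with consumers paying $68.5 and suppliers receiving $62 (the $6.5 wedge).
Burden on consumers: $3.5; on suppliers: $3. (They sum to $6.5.)
The less price-elastic side of the market bears the larger share of a per-unit tax.

Consumers bear $3.5 per book; suppliers bear $3 per book.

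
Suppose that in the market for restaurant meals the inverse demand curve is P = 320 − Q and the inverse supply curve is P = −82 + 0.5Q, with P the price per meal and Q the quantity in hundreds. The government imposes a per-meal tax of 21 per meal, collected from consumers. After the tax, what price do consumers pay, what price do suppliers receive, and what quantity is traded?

Rewrite in direct form: Qd = 320 − P and Qs = 2P + 164.
Before the tax: set 320 − P = 2P + 164 → P* = 52, Q* = 268.
With the tax collected from consumers, demand (in seller-price terms) shifts: Qd = 320 − (P + 21).
New equilibrium: consumers pay 66, suppliers receive 45, Q = 254. (Wedge: Pb − Ps = 21.)
The less price-elastic side of the market bears the larger share of a per-unit tax.

Consumers pay 66; suppliers receive 45; quantity = 254.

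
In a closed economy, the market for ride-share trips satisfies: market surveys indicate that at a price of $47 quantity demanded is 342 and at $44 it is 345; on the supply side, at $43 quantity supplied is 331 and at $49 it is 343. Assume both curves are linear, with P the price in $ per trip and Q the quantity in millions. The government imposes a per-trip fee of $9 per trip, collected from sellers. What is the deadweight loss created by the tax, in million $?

Deadweight loss = $27 million.

Demand slope: (345 − 342)/(44 − 47) = -1, so Qd = 389 − P.
Supply slope: (343 − 331)/(49 − 43) = 2, so Qs = 2P + 245.
Before the tax: set 389 − P = 2P + 245 → P* = $48, Q* = 341.
With the tax collected from sellers, supply shifts: Qs = 2(P − 9) + 245.
New equilibrium: consumers pay $54, sellers receive $45, Q = 335. (Wedge: Pb − Ps = 9.)
Quantity falls by |ΔQ| = |341 − 335| = 6.
DWL = ½ · t · |ΔQ| = ½ · 9 · 6 = $27.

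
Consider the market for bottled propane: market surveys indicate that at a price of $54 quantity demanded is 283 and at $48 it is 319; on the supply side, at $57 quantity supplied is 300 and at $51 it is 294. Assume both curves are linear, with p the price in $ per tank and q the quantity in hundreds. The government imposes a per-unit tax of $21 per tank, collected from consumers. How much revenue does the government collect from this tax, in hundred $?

Demand slope: (319 − 283)/(48 − 54) = -6, so qd = 607 − 6p.
Supply slope: (294 − 300)/(51 − 57) = 1, so qs = p + 243.
Before the tax: set 607 − 6p = p + 243 → p* = $52, q* = 295.
With the tax collected from consumers, demand (in seller-price terms) shifts: qd = 607 − 6(p + 21).
New equilibrium: consumers pay $55, suppliers receive $34, q = 277. (Wedge: pb − ps = 21.)
Revenue = t · Q = 21 · 277 = $5817.

Tax revenue = $5817 hundred.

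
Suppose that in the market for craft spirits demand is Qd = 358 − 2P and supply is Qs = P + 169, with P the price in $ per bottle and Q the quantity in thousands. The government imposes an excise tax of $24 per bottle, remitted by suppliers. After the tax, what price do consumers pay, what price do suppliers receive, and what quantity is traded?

Without the tax, 358 − 2P = P + 169 gives 3P = 189, so P* = $63 and Q* = 232.
With the tax collected from suppliers, supply shifts: Qs = (P − 24) + 169.
New equilibrium: consumers pay $71, suppliers receive $47, Q = 216. (Wedge: Pb − Ps = 24.)

Consumers pay $71; suppliers receive $47; quantity = 216.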